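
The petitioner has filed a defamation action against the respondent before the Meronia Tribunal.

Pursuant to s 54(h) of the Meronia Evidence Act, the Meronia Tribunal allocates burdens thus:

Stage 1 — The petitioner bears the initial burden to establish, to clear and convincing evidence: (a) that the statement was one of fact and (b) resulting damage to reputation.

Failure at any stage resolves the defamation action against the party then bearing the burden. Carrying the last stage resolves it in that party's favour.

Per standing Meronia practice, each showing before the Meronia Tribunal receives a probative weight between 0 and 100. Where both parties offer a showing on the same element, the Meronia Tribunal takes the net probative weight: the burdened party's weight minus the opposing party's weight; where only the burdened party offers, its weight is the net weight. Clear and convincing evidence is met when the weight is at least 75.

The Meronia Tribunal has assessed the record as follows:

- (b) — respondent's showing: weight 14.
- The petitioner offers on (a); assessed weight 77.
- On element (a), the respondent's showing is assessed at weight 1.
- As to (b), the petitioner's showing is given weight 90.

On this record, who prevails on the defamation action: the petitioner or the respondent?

Stage 1 — burden on petitioner; standard: clear and convincing evidence (weight is at least 75).
    (a): 77 − 1 = 76 ≥ 75 [met]
    (b): 90 − 14 = 76 ≥ 75 [met]
  The petitioner carries the last stage.
All stages carried — the petitioner prevails.

petitioner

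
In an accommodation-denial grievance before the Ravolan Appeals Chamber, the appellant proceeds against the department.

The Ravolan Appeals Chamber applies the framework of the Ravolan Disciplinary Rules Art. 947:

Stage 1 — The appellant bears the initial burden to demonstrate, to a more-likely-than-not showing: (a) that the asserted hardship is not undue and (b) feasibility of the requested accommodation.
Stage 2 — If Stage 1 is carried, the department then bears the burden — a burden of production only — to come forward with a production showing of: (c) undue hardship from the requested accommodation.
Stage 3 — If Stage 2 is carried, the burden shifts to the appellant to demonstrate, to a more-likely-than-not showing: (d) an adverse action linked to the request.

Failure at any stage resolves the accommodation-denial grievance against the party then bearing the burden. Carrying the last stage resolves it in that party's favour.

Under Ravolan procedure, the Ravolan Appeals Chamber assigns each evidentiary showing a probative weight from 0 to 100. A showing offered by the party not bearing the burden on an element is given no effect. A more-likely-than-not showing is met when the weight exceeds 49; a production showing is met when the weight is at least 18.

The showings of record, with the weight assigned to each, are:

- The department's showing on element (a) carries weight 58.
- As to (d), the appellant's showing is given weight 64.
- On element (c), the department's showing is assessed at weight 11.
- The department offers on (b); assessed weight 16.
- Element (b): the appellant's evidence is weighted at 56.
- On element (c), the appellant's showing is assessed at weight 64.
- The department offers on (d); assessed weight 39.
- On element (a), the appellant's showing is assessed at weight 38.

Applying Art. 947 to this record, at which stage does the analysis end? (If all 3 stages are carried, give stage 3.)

stage 1

Stage 1 — burden on appellant; standard: a more-likely-than-not showing (weight exceeds 49).
    (a): 38 (department's 58 disregarded) ≤ 49 [not met]
    (b): 56 (department's 16 disregarded) > 49 [met]
  The appellant does not carry Stage 1.
So the department prevails.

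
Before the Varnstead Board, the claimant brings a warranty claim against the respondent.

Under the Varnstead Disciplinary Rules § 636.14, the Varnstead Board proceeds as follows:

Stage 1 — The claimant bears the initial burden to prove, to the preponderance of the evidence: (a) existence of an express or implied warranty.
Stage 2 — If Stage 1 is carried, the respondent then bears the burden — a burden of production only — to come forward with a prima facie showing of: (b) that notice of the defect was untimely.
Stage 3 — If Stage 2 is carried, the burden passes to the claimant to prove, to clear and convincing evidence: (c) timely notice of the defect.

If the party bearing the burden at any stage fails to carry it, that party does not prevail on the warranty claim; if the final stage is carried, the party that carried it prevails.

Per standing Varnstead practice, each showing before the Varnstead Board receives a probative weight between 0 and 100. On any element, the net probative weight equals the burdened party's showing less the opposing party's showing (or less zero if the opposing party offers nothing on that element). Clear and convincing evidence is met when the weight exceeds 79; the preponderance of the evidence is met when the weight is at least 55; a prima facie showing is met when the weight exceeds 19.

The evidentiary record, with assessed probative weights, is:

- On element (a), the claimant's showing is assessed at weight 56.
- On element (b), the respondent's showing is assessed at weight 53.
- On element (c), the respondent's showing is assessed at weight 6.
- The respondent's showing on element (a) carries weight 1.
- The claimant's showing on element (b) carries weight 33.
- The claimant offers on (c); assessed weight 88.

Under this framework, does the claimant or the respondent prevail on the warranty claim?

Stage 1 (claimant, the preponderance of the evidence, weight is at least 55): (a) net 56−1=55 ≥ 55 — meets.
  The claimant carries Stage 1; the respondent now bears the burden.
Stage 2 (respondent, a prima facie showing, weight exceeds 19): (b) net 53−33=20 > 19 — meets.
  All elements met. The burden passes to the claimant.
Stage 3 (claimant, clear and convincing evidence, weight exceeds 79): (c) net 88−6=82 > 79 — meets.
  The claimant carries the last stage.
With every stage satisfied, the claimant prevails.

claimant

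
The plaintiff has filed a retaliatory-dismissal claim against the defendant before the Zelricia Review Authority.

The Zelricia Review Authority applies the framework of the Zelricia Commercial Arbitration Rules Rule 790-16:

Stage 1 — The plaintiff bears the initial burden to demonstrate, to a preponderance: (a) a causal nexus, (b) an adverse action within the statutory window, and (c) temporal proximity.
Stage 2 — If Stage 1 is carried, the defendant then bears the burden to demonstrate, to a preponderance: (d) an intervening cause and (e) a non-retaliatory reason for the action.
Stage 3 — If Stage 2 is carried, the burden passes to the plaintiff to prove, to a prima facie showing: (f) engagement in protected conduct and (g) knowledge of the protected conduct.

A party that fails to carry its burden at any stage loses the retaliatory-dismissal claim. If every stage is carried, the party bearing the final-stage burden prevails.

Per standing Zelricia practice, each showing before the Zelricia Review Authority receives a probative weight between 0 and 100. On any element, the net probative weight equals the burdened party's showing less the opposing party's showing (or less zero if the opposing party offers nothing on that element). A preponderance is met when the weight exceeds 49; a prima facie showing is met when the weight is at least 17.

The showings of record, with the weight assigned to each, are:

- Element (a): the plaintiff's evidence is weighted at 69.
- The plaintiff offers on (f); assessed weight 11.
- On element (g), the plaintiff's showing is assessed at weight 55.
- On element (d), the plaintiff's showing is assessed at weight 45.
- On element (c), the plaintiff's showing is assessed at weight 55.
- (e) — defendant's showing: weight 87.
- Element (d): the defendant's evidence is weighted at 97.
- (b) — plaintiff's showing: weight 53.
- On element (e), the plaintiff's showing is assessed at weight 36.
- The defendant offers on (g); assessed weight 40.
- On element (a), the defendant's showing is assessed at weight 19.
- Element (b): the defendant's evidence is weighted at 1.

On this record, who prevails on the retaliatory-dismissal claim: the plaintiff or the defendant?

defendant

Stage 1 — burden on plaintiff; standard: a preponderance (weight exceeds 49).
    (a): 69 − 19 = 50 > 49 [met]
    (b): 53 − 1 = 52 > 49 [met]
    (c): 55 > 49 [met]
  All elements met. The burden passes to the defendant.
Stage 2 — burden on defendant; standard: a preponderance (weight exceeds 49).
    (d): 97 − 45 = 52 > 49 [met]
    (e): 87 − 36 = 51 > 49 [met]
  Stage 2 carried; the burden shifts to the plaintiff.
Stage 3 — burden on plaintiff; standard: a prima facie showing (weight is at least 17).
    (f): 11 < 17 [not met]
    (g): 55 − 40 = 15 < 17 [not met]
  The plaintiff does not carry Stage 3.
The defendant prevails.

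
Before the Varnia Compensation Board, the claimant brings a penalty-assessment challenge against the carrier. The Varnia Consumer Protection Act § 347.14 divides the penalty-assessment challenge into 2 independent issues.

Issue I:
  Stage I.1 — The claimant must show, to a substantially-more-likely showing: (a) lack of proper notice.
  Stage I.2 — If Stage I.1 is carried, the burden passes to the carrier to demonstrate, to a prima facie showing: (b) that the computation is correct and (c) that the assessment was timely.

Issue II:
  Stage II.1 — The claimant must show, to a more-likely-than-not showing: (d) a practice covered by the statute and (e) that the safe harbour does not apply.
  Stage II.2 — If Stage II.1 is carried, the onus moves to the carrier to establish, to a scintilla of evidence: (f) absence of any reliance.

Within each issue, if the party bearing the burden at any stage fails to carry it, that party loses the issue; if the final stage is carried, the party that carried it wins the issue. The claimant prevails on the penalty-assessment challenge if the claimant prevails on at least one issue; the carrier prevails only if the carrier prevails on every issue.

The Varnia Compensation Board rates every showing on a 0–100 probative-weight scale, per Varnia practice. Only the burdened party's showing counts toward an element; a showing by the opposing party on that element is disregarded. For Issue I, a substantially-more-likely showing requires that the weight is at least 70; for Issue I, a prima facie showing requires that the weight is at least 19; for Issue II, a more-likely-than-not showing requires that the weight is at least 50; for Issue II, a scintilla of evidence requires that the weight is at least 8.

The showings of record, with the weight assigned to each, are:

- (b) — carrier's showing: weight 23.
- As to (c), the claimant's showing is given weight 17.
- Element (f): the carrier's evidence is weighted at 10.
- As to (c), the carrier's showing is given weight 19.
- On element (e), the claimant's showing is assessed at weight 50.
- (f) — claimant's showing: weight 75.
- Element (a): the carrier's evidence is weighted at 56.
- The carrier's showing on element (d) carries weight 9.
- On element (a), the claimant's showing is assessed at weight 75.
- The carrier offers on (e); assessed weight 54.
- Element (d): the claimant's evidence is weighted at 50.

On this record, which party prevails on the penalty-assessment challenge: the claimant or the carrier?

carrier

— Issue I —
At Stage I.1 the claimant must meet a substantially-more-likely showing (weight is at least 70): on (a) the weight is 75 (the carrier's 56 is given no effect), ≥ 70, so (a) meets the standard.
  Stage I.1 carried; the burden shifts to the carrier.
At Stage I.2 the carrier must meet a prima facie showing (weight is at least 19): on (b) the weight is 23, ≥ 19, so (b) meets the standard; on (c) the weight is 19 (the claimant's 17 is given no effect), ≥ 19, so (c) meets the standard.
  Stage I.2 carried; the final stage is satisfied.
All stages carried — the carrier prevails on this issue.
— Issue II —
At Stage II.1 the claimant must meet a more-likely-than-not showing (weight is at least 50): on (d) the weight is 50 (the carrier's 9 is given no effect), ≥ 50, so (d) meets the standard; on (e) the weight is 50 (the carrier's 54 is given no effect), ≥ 50, so (e) meets the standard.
  Stage II.1 carried; the burden shifts to the carrier.
At Stage II.2 the carrier must meet a scintilla of evidence (weight is at least 8): on (f) the weight is 10 (the claimant's 75 is given no effect), ≥ 8, so (f) meets the standard.
  All elements met at the final stage.
With every stage satisfied, the carrier prevails on this issue.
Per-issue: Issue I → carrier; Issue II → carrier. The claimant must prevail on at least one issue; overall, the carrier prevails.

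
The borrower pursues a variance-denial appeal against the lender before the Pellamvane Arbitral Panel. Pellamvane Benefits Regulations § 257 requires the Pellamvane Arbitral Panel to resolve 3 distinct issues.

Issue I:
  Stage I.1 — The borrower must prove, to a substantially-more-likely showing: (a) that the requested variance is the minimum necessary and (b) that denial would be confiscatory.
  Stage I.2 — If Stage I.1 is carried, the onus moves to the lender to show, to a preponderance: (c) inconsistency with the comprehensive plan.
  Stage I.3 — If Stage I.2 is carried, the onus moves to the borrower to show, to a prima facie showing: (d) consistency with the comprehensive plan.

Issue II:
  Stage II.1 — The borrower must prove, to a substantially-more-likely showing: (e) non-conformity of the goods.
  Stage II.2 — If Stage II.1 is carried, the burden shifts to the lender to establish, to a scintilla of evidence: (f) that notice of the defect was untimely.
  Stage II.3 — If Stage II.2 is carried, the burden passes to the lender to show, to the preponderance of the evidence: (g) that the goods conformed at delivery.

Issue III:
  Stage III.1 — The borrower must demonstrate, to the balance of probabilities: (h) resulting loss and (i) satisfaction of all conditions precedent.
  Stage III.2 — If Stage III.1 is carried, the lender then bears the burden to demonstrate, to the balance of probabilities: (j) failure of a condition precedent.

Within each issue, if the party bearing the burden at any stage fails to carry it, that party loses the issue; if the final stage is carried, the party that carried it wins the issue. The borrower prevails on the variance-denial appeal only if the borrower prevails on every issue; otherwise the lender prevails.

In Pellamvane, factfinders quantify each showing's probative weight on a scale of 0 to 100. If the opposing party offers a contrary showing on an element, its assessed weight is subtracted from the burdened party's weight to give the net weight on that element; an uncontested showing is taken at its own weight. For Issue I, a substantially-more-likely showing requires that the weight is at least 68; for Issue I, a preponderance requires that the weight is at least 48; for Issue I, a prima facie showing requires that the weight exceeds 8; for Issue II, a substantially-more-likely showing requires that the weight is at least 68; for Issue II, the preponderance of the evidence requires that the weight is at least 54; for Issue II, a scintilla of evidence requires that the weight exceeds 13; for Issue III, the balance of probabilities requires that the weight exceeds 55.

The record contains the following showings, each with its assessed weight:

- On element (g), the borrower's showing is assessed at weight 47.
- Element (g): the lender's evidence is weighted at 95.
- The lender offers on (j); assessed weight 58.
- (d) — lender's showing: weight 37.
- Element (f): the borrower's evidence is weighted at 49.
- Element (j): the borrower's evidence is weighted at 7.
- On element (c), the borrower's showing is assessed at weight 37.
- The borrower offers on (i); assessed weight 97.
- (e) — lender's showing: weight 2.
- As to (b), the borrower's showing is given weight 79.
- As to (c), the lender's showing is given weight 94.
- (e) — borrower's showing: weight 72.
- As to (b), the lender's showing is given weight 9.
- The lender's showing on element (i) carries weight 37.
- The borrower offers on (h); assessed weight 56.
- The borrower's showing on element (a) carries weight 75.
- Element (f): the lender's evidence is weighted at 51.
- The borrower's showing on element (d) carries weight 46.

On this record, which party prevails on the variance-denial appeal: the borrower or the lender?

— Issue I —
Stage I.1 — burden on borrower; standard: a substantially-more-likely showing (weight is at least 68).
    (a): 75 ≥ 68 [met]
    (b): 79 − 9 = 70 ≥ 68 [met]
  Stage I.1 carried; the burden shifts to the lender.
Stage I.2 — burden on lender; standard: a preponderance (weight is at least 48).
    (c): 94 − 37 = 57 ≥ 48 [met]
  All elements met. The burden passes to the borrower.
Stage I.3 — burden on borrower; standard: a prima facie showing (weight exceeds 8).
    (d): 46 − 37 = 9 > 8 [met]
  Stage I.3 carried; the final stage is satisfied.
Every stage carried; the borrower prevails on this issue.
— Issue II —
At Stage II.1 the borrower must meet a substantially-more-likely showing (weight is at least 68): on (e) the weight is 72 less the opposing 2 gives net 70, ≥ 68, so (e) meets the standard.
  Stage II.1 carried; the burden shifts to the lender.
At Stage II.2 the lender must meet a scintilla of evidence (weight exceeds 13): on (f) the weight is 51 less the opposing 49 gives net 2, which does not exceed 13, so (f) does not meet the standard.
  Not every element is met, so the lender fails to carry Stage II.2.
The analysis ends at Stage II.2; the borrower prevails on this issue.
— Issue III —
Stage III.1 (borrower, the balance of probabilities, weight exceeds 55): (h) 56 > 55 — meets; (i) net 97−37=60 > 55 — meets.
  Stage III.1 is satisfied; the onus moves to the lender.
Stage III.2 (lender, the balance of probabilities, weight exceeds 55): (j) net 58−7=51 ≤ 55 — fails.
  The lender does not carry Stage III.2.
The analysis ends at Stage III.2; the borrower prevails on this issue.
Per-issue: Issue I → borrower; Issue II → borrower; Issue III → borrower. The borrower must prevail on every issue; overall, the borrower prevails.

borrower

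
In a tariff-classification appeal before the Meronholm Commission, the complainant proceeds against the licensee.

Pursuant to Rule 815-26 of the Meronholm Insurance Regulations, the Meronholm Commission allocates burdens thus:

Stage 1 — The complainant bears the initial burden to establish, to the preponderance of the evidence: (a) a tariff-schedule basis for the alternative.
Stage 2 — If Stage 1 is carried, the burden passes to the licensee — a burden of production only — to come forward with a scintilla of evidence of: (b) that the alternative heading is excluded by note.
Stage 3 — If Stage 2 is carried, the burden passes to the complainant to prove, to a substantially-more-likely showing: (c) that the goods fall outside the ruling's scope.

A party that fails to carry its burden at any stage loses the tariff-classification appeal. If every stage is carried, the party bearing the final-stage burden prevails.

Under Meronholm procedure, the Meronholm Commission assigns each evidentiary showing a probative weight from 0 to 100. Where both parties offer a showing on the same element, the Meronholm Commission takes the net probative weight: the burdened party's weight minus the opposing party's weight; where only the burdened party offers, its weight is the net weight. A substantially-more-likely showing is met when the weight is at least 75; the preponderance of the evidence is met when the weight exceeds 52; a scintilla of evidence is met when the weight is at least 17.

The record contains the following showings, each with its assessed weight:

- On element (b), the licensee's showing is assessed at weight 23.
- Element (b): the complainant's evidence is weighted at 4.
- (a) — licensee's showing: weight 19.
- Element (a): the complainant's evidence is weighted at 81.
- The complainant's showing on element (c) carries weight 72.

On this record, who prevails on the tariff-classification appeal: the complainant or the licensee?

Stage 1 — burden on complainant; standard: the preponderance of the evidence (weight exceeds 52).
    (a): 81 − 19 = 62 > 52 [met]
  Stage 1 carried; the burden shifts to the licensee.
Stage 2 — burden on licensee; standard: a scintilla of evidence (weight is at least 17).
    (b): 23 − 4 = 19 ≥ 17 [met]
  All elements met. The burden passes to the complainant.
Stage 3 — burden on complainant; standard: a substantially-more-likely showing (weight is at least 75).
    (c): 72 < 75 [not met]
  Not every element is met, so the complainant fails to carry Stage 3.
The analysis ends at Stage 3; the licensee prevails.

licensee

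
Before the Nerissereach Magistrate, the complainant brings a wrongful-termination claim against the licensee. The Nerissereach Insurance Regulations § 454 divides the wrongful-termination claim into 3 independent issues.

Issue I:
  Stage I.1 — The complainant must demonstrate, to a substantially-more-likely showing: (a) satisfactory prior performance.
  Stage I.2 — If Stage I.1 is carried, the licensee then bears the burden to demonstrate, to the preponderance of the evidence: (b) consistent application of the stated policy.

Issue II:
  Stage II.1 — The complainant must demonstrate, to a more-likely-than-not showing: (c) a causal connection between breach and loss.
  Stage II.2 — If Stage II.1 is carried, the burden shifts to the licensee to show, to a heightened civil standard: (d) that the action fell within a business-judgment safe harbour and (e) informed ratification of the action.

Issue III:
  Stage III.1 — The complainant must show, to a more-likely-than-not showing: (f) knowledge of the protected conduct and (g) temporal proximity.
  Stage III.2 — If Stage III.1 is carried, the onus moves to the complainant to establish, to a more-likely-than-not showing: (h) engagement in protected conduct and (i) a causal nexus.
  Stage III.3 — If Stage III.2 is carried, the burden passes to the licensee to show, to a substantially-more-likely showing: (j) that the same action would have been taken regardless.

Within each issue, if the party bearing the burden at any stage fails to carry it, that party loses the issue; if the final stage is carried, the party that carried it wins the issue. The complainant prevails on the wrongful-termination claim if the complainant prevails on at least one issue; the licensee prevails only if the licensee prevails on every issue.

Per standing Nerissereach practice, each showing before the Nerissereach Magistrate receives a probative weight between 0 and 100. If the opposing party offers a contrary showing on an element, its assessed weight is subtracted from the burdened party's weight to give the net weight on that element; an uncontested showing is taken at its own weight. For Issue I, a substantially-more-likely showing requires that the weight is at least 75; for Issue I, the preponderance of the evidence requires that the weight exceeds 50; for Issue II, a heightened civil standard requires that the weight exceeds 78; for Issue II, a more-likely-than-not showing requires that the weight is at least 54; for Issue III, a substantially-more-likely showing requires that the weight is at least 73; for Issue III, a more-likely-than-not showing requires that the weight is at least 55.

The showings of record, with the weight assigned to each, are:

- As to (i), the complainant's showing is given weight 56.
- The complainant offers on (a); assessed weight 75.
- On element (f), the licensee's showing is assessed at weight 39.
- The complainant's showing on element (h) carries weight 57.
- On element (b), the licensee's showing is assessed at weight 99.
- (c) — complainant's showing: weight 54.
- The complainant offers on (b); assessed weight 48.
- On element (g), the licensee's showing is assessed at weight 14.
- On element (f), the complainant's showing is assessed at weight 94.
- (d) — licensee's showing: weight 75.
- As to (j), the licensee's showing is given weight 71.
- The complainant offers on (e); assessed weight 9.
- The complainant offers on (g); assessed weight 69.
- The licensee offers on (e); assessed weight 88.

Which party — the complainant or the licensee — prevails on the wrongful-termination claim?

— Issue I —
At Stage I.1 the complainant must meet a substantially-more-likely showing (weight is at least 75): on (a) the weight is 75, ≥ 75, so (a) meets the standard.
  Stage I.1 carried; the burden shifts to the licensee.
At Stage I.2 the licensee must meet the preponderance of the evidence (weight exceeds 50): on (b) the weight is 99 less the opposing 48 gives net 51, which does exceed 50, so (b) meets the standard.
  Stage I.2 carried; the final stage is satisfied.
All stages carried — the licensee prevails on this issue.
— Issue II —
Stage II.1 (complainant, a more-likely-than-not showing, weight is at least 54): (c) 54 ≥ 54 — meets.
  Stage II.1 is satisfied; the onus moves to the licensee.
Stage II.2 (licensee, a heightened civil standard, weight exceeds 78): (d) 75 ≤ 78 — fails; (e) net 88−9=79 > 78 — meets.
  Not every element is met, so the licensee fails to carry Stage II.2.
So the complainant prevails on this issue.
— Issue III —
Stage III.1 (complainant, a more-likely-than-not showing, weight is at least 55): (f) net 94−39=55 ≥ 55 — meets; (g) net 69−14=55 ≥ 55 — meets.
  Stage III.1 carried; the burden remains with the complainant.
Stage III.2 (complainant, a more-likely-than-not showing, weight is at least 55): (h) 57 ≥ 55 — meets; (i) 56 ≥ 55 — meets.
  The complainant carries Stage III.2; the licensee now bears the burden.
Stage III.3 (licensee, a substantially-more-likely showing, weight is at least 73): (j) 71 < 73 — fails.
  The licensee does not carry Stage III.3.
So the complainant prevails on this issue.
Per-issue: Issue I → licensee; Issue II → complainant; Issue III → complainant. The complainant must prevail on at least one issue; overall, the complainant prevails.

complainant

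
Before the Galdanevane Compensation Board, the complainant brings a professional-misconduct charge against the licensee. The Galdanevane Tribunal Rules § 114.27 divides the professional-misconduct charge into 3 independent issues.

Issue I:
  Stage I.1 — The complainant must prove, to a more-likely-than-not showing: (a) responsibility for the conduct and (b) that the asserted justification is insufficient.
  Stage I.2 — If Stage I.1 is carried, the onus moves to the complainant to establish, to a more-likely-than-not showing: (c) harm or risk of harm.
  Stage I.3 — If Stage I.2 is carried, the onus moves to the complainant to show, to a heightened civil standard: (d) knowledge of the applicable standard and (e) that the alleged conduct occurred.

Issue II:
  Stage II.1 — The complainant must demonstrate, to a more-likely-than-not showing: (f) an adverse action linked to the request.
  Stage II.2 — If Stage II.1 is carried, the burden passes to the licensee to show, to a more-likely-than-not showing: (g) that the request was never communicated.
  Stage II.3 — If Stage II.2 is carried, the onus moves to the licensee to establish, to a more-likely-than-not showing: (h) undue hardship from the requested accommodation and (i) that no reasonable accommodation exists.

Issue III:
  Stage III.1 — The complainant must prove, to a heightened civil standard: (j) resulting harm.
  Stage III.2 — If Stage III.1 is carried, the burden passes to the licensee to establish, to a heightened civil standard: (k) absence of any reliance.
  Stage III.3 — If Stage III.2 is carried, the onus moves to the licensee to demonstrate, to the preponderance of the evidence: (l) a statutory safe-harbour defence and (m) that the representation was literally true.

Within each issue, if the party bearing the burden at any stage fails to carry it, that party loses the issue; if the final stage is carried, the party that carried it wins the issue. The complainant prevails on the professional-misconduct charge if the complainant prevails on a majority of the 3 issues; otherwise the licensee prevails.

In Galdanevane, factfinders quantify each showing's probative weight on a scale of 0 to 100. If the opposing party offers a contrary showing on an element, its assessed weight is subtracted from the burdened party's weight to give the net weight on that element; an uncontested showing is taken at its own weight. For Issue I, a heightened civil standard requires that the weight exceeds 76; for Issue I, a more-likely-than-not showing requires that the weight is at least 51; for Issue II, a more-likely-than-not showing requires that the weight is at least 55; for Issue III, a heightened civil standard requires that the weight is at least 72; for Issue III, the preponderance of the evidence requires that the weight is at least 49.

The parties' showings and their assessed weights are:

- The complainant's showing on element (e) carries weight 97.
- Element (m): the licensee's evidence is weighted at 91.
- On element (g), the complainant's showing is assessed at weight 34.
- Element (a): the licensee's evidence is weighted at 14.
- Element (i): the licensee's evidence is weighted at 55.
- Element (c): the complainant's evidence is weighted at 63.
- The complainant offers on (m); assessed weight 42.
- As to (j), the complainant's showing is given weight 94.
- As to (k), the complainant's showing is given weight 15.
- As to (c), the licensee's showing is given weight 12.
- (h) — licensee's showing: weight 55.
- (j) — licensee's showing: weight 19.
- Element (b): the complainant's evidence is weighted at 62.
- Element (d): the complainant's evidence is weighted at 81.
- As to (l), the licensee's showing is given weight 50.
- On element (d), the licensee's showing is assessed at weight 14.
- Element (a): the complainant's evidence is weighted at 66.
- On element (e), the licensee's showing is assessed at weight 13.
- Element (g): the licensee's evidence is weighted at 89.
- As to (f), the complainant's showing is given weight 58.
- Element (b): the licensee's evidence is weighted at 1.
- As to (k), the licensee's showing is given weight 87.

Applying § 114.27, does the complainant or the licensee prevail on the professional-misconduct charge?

— Issue I —
Stage I.1 — burden on complainant; standard: a more-likely-than-not showing (weight is at least 51).
    (a): 66 − 14 = 52 ≥ 51 [met]
    (b): 62 − 1 = 61 ≥ 51 [met]
  Stage I.1 is satisfied; the complainant continues to bear the burden.
Stage I.2 — burden on complainant; standard: a more-likely-than-not showing (weight is at least 51).
    (c): 63 − 12 = 51 ≥ 51 [met]
  Stage I.2 carried; the burden remains with the complainant.
Stage I.3 — burden on complainant; standard: a heightened civil standard (weight exceeds 76).
    (d): 81 − 14 = 67 ≤ 76 [not met]
    (e): 97 − 13 = 84 > 76 [met]
  The complainant does not carry Stage I.3.
The analysis ends at Stage I.3; the licensee prevails on this issue.
— Issue II —
At Stage II.1 the complainant must meet a more-likely-than-not showing (weight is at least 55): on (f) the weight is 58, ≥ 55, so (f) meets the standard.
  All elements met. The burden passes to the licensee.
At Stage II.2 the licensee must meet a more-likely-than-not showing (weight is at least 55): on (g) the weight is 89 less the opposing 34 gives net 55, ≥ 55, so (g) meets the standard.
  All elements met. The licensee retains the burden for Stage II.3.
At Stage II.3 the licensee must meet a more-likely-than-not showing (weight is at least 55): on (h) the weight is 55, which does reach 55, so (h) meets the standard; on (i) the weight is 55, ≥ 55, so (i) meets the standard.
  All elements met at the final stage.
Every stage carried; the licensee prevails on this issue.
— Issue III —
Stage III.1 (complainant, a heightened civil standard, weight is at least 72): (j) net 94−19=75 ≥ 72 — meets.
  Stage III.1 is satisfied; the onus moves to the licensee.
Stage III.2 (licensee, a heightened civil standard, weight is at least 72): (k) net 87−15=72 ≥ 72 — meets.
  All elements met. The licensee retains the burden for Stage III.3.
Stage III.3 (licensee, the preponderance of the evidence, weight is at least 49): (l) 50 ≥ 49 — meets; (m) net 91−42=49 ≥ 49 — meets.
  The licensee carries the last stage.
With every stage satisfied, the licensee prevails on this issue.
Per-issue: Issue I → licensee; Issue II → licensee; Issue III → licensee. The complainant must prevail on a majority of issues; overall, the licensee prevails.

licensee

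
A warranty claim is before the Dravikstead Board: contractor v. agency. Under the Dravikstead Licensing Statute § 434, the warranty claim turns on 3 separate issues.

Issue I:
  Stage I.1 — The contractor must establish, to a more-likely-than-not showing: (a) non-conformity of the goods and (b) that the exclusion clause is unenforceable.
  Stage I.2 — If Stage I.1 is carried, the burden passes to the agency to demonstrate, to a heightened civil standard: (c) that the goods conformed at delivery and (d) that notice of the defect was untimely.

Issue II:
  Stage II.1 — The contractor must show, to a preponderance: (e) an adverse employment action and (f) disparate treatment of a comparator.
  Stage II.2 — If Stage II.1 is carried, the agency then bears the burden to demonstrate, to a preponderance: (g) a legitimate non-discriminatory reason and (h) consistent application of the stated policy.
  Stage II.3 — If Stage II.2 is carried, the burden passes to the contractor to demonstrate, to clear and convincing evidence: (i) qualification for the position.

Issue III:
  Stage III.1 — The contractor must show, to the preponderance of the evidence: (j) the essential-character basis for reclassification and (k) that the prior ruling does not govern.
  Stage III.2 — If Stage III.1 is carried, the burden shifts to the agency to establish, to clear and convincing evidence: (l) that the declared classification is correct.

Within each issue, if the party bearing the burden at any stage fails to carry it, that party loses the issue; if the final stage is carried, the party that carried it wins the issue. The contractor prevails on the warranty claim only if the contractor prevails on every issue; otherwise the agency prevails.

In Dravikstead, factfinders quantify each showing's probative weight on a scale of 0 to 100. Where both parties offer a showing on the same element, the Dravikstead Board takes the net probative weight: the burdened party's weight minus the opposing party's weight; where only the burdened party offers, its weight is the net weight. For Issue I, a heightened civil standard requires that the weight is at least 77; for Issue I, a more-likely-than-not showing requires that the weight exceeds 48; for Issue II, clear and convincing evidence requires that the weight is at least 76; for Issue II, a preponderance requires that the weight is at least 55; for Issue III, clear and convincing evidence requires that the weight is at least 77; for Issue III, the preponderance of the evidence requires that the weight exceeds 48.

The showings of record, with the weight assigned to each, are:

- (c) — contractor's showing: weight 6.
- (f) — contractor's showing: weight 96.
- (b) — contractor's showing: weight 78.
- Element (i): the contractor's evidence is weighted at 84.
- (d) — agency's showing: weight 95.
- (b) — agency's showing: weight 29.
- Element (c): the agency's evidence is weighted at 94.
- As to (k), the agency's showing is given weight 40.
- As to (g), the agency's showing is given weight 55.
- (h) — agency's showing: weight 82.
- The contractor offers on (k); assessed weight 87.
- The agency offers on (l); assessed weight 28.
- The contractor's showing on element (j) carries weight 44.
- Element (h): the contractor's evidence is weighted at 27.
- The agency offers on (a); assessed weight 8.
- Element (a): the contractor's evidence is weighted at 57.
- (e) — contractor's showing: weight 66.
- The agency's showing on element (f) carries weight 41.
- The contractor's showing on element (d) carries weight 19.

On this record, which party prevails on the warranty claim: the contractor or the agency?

agency

— Issue I —
Stage I.1 (contractor, a more-likely-than-not showing, weight exceeds 48): (a) net 57−8=49 > 48 — meets; (b) net 78−29=49 > 48 — meets.
  Stage I.1 carried; the burden shifts to the agency.
Stage I.2 (agency, a heightened civil standard, weight is at least 77): (c) net 94−6=88 ≥ 77 — meets; (d) net 95−19=76 < 77 — fails.
  Not every element is met, so the agency fails to carry Stage I.2.
So the contractor prevails on this issue.
— Issue II —
At Stage II.1 the contractor must meet a preponderance (weight is at least 55): on (e) the weight is 66, ≥ 55, so (e) meets the standard; on (f) the weight is 96 less the opposing 41 gives net 55, ≥ 55, so (f) meets the standard.
  Stage II.1 is satisfied; the onus moves to the agency.
At Stage II.2 the agency must meet a preponderance (weight is at least 55): on (g) the weight is 55, which does reach 55, so (g) meets the standard; on (h) the weight is 82 less the opposing 27 gives net 55, ≥ 55, so (h) meets the standard.
  The agency carries Stage II.2; the contractor now bears the burden.
At Stage II.3 the contractor must meet clear and convincing evidence (weight is at least 76): on (i) the weight is 84, ≥ 76, so (i) meets the standard.
  All elements met at the final stage.
Every stage carried; the contractor prevails on this issue.
— Issue III —
Stage III.1 (contractor, the preponderance of the evidence, weight exceeds 48): (j) 44 ≤ 48 — fails; (k) net 87−40=47 ≤ 48 — fails.
  Stage III.1 not carried; the contractor fails its burden.
The analysis ends at Stage III.1; the agency prevails on this issue.
Per-issue: Issue I → contractor; Issue II → contractor; Issue III → agency. The contractor must prevail on every issue; overall, the agency prevails.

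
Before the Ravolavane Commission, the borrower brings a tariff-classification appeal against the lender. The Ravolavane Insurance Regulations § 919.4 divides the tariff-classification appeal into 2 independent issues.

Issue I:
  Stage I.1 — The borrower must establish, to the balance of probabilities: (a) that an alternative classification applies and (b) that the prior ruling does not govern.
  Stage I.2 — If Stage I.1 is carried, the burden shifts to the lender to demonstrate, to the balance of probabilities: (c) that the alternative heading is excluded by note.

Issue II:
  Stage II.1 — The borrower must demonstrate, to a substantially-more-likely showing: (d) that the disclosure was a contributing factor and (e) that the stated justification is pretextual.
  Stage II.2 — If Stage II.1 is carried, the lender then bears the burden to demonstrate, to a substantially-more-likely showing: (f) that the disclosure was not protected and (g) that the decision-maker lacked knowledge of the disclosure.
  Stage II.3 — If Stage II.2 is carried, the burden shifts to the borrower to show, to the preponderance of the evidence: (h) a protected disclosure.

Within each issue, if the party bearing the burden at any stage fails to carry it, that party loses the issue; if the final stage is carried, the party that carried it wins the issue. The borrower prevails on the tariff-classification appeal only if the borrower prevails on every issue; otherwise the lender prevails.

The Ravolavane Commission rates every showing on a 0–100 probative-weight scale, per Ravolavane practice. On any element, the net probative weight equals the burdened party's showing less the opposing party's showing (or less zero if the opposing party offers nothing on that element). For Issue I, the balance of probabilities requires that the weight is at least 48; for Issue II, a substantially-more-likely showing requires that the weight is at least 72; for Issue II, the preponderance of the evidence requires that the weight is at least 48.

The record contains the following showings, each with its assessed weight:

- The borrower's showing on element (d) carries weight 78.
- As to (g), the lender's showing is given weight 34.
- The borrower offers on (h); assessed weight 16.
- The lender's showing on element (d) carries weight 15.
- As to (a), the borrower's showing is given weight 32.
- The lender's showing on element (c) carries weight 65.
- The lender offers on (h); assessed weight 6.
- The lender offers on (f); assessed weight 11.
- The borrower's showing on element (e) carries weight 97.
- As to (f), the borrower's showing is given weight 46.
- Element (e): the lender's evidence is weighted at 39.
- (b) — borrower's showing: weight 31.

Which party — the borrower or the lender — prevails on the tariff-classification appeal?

lender

— Issue I —
Stage I.1 — burden on borrower; standard: the balance of probabilities (weight is at least 48).
    (a): 32 < 48 [not met]
    (b): 31 < 48 [not met]
  Not every element is met, so the borrower fails to carry Stage I.1.
The analysis ends at Stage I.1; the lender prevails on this issue.
— Issue II —
At Stage II.1 the borrower must meet a substantially-more-likely showing (weight is at least 72): on (d) the weight is 78 less the opposing 15 gives net 63, < 72, so (d) does not meet the standard; on (e) the weight is 97 less the opposing 39 gives net 58, < 72, so (e) does not meet the standard.
  Stage II.1 not carried; the borrower fails its burden.
The lender prevails on this issue.
Per-issue: Issue I → lender; Issue II → lender. The borrower must prevail on every issue; overall, the lender prevails.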